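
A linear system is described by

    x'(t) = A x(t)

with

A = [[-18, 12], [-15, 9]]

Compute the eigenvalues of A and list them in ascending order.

det(sI - A) = s^2 - (tr A)s + det A, with tr A = (-18) + 9 = -9 and det A = (-18)·9 - 12·(-15) = -162 - (-180) = 18.
So p(s) = det(sI - A) = s^2 + 9s + 18.
Factor s^2 + 9s + 18: two numbers with sum -9 and product 18 are -3 and -6, so s^2 + 9s + 18 = (s + 3)(s + 6).
Hence p(s) = (s + 3) (s + 6), with roots -6, -3.
All eigenvalues have negative real part, so the system is asymptotically stable.

-6, -3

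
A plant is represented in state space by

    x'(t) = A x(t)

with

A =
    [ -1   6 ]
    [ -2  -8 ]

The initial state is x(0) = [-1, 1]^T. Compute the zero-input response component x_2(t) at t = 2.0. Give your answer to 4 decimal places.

-0.0002

det(sI - A) = s^2 - (tr A)s + det A, with tr A = (-1) + (-8) = -9 and det A = (-1)·(-8) - 6·(-2) = 8 - (-12) = 20.
So p(s) = det(sI - A) = s^2 + 9s + 20.
Factor s^2 + 9s + 20: two numbers with sum -9 and product 20 are -4 and -5, so s^2 + 9s + 20 = (s + 4)(s + 5).
Hence p(s) = (s + 4) (s + 5), with roots -5, -4.
The eigenvalues -5, -4 are distinct and real, so A is diagonalisable and x(t) = e^{At} x(0) = V diag(e^{λ_i t}) V^{-1} x(0), where the columns of V are the eigenvectors.
λ = -5: A - (-5)I = [[4, 6], [-2, -3]]. Row 1 gives 4·v1 + 6·v2 = 0, so take v_1 = [-3, 2]^T.
λ = -4: A - (-4)I = [[3, 6], [-2, -4]]. Row 1 gives 3·v1 + 6·v2 = 0, so take v_2 = [-2, 1]^T.
V = [v_1 v_2] = [[-3, -2], [2, 1]] has det V = 1, so V^{-1} = adj(V)/det V = [[1, 2], [-2, -3]].
Modal coordinates z(0) = V^{-1} x(0): 1·(-1) + 2·1 = 1; (-2)·(-1) + (-3)·1 = -1; so z(0) = [1, -1]^T.
x_2(t) = Σ_i (v_i)_2 · z_i(0) · e^{λ_i t} (row 2 of V times the modal terms).
x_2(2.0) = 2·1·e^{-5·2.0} + 1·(-1)·e^{-4·2.0} = 2·0.000045 + (-1)·0.000335 = -0.0002.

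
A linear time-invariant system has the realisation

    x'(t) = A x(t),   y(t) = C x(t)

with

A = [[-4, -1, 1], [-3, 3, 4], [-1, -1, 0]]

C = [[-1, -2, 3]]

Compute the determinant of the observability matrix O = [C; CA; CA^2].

-604

CA = [[7, -8, -9]]
CA^2 = [[5, -22, -25]]
Observability matrix O = [C; CA; CA^2] = [[-1, -2, 3], [7, -8, -9], [5, -22, -25]]
Expanding along the first row, det(O) = (-1)·((-8)·(-25) - (-9)·(-22)) - (-2)·(7·(-25) - (-9)·5) + 3·(7·(-22) - (-8)·5) = (-1)·2 - (-2)·(-130) + 3·(-114) = -604
Since det(O) ≠ 0, rank(O) = 3 and the system is completely observable.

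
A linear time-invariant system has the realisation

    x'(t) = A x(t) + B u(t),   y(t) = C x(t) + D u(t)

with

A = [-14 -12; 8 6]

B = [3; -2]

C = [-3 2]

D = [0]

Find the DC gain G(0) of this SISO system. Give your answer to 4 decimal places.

G(0) = C(-A)^{-1}B + D = -C A^{-1} B + D.
det A = 12, so A^{-1} = (1/12)·adj(A) = [[1/2, 1], [-2/3, -7/6]]
A^{-1} B = [-1/2, 1/3]^T
C A^{-1} B = 13/6
G(0) = D - C A^{-1} B = 0 - (13/6) = -13/6 ≈ -2.1667

-2.1667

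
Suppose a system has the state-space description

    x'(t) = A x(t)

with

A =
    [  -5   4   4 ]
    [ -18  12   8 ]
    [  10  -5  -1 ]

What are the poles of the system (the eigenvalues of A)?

det(sI - A) = s^3 - (tr A)s^2 + (M11 + M22 + M33)s - det A, where Mii is the 2×2 principal minor of A obtained by deleting row i and column i.
tr A = (-5) + 12 + (-1) = 6; M11 = 12·(-1) - 8·(-5) = -12 - (-40) = 28; M22 = (-5)·(-1) - 4·10 = 5 - 40 = -35; M33 = (-5)·12 - 4·(-18) = -60 - (-72) = 12; sum of minors = 5.
det A = (-5)·(12·(-1) - 8·(-5)) - 4·((-18)·(-1) - 8·10) + 4·((-18)·(-5) - 12·10) = (-5)·28 - 4·(-62) + 4·(-30) = -12.
So p(s) = det(sI - A) = s^3 - 6s^2 + 5s + 12.
Rational-root test: any integer root divides 12. Testing small divisors, s = -1 works: p(-1) = -1 + (-6) + (-5) + 12 = 0, so (s + 1) is a factor.
Dividing, p(s) = (s + 1)(s^2 - 7s + 12).
Factor s^2 - 7s + 12: two numbers with sum 7 and product 12 are 4 and 3, so s^2 - 7s + 12 = (s - 4)(s - 3).
Hence p(s) = (s - 4) (s - 3) (s + 1), with roots -1, 3, 4.
At least one eigenvalue has non-negative real part, so the system is not asymptotically stable.

-1, 3, 4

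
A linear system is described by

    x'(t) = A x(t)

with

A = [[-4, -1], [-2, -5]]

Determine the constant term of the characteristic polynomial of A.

18

For a 2×2 matrix, det(sI - A) = s^2 - (tr A)s + det A.
tr A = -9, det A = 18.
So p(s) = s^2 + 9s + 18.
The constant term is 18.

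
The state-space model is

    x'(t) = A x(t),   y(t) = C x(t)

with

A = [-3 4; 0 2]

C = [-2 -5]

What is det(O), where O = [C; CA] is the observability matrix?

66

CA = [[6, -18]]
Observability matrix O = [C; CA] = [[-2, -5], [6, -18]]
det(O) = (-2)·(-18) - (-5)·6 = 36 - (-30) = 66
Since det(O) ≠ 0, rank(O) = 2 and the system is completely observable.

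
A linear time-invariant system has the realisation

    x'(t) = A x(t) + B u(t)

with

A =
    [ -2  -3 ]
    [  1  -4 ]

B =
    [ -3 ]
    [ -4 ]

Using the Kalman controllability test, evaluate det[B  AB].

AB = [[18], [13]]
Controllability matrix C = [B  AB] = [[-3, 18], [-4, 13]]
det(C) = (-3)·13 - 18·(-4) = -39 - (-72) = 33
Since det(C) ≠ 0, rank(C) = 2 and the system is completely controllable.

33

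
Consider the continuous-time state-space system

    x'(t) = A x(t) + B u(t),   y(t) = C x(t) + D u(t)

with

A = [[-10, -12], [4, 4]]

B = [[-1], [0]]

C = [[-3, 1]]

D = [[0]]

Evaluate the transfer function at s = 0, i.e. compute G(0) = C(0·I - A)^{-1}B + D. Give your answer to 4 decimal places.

G(0) = C(-A)^{-1}B + D = -C A^{-1} B + D.
det A = 8, so A^{-1} = (1/8)·adj(A) = [[1/2, 3/2], [-1/2, -5/4]]
A^{-1} B = [-1/2, 1/2]^T
C A^{-1} B = 2
G(0) = D - C A^{-1} B = 0 - (2) = -2

-2.0000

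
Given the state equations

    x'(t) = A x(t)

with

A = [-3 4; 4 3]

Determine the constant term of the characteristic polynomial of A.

-25

For a 2×2 matrix, det(sI - A) = s^2 - (tr A)s + det A.
tr A = 0, det A = -25.
So p(s) = s^2 - 25.
The constant term is -25.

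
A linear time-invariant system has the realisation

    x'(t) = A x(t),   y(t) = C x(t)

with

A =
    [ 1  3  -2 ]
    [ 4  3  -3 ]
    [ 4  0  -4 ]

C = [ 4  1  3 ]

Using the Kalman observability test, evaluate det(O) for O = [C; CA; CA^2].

CA = [[20, 15, -23]]
CA^2 = [[-12, 105, 7]]
Observability matrix O = [C; CA; CA^2] = [[4, 1, 3], [20, 15, -23], [-12, 105, 7]]
Expanding along the first row, det(O) = 4·(15·7 - (-23)·105) - 1·(20·7 - (-23)·(-12)) + 3·(20·105 - 15·(-12)) = 4·2520 - 1·(-136) + 3·2280 = 17056
Since det(O) ≠ 0, rank(O) = 3 and the system is completely observable.

17056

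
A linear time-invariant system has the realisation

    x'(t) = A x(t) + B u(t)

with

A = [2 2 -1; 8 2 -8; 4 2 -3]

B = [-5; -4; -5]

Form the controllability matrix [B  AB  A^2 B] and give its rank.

2

AB = [[-13], [-8], [-13]]
A^2B = [[-29], [-16], [-29]]
Controllability matrix C = [B  AB  A^2B] = [[-5, -13, -29], [-4, -8, -16], [-5, -13, -29]]
The rows r1, r2, r3 of C are linearly dependent: -r1 + r3 = 0 (check each entry), so rank(C) ≤ 2.
The 2×2 minor from rows 1, 2, columns 1, 2 is (-5)·(-8) - (-13)·(-4) = 40 - 52 = -12 ≠ 0, so rank(C) = 2.
rank(C) = 2 < n = 3, so the pair (A, B) is not completely controllable.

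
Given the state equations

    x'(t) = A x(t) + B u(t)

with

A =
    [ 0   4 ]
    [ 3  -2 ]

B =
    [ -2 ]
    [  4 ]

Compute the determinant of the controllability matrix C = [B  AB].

-36

AB = [[16], [-14]]
Controllability matrix C = [B  AB] = [[-2, 16], [4, -14]]
det(C) = (-2)·(-14) - 16·4 = 28 - 64 = -36
Since det(C) ≠ 0, rank(C) = 2 and the system is completely controllable.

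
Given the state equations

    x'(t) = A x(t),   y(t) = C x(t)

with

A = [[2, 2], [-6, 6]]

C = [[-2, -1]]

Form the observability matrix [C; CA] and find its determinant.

CA = [[2, -10]]
Observability matrix O = [C; CA] = [[-2, -1], [2, -10]]
det(O) = (-2)·(-10) - (-1)·2 = 20 - (-2) = 22
Since det(O) ≠ 0, rank(O) = 2 and the system is completely observable.

22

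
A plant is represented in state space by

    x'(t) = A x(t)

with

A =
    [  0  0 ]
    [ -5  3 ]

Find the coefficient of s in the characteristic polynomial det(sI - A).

For a 2×2 matrix, det(sI - A) = s^2 - (tr A)s + det A.
tr A = 3, det A = 0.
So p(s) = s^2 - 3s.
The coefficient of s is -3.

-3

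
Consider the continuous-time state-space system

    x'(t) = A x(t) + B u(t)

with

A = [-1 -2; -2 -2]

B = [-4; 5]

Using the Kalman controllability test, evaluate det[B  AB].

38

AB = [[-6], [-2]]
Controllability matrix C = [B  AB] = [[-4, -6], [5, -2]]
det(C) = (-4)·(-2) - (-6)·5 = 8 - (-30) = 38
Since det(C) ≠ 0, rank(C) = 2 and the system is completely controllable.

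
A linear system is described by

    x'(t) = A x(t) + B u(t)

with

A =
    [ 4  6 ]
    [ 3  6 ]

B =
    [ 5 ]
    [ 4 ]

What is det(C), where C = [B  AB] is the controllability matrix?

AB = [[44], [39]]
Controllability matrix C = [B  AB] = [[5, 44], [4, 39]]
det(C) = 5·39 - 44·4 = 195 - 176 = 19
Since det(C) ≠ 0, rank(C) = 2 and the system is completely controllable.

19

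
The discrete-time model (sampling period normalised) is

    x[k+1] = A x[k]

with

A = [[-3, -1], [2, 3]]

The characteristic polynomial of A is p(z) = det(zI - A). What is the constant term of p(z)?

For a 2×2 matrix, det(zI - A) = z^2 - (tr A)z + det A.
tr A = 0, det A = -7.
So p(z) = z^2 - 7.
The constant term is -7.

-7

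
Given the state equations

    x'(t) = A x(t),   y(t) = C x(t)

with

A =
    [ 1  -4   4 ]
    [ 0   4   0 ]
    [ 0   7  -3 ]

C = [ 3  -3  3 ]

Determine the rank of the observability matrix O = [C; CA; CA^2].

CA = [[3, -3, 3]]
CA^2 = [[3, -3, 3]]
Observability matrix O = [C; CA; CA^2] = [[3, -3, 3], [3, -3, 3], [3, -3, 3]]
Every row of O is a scalar multiple of row 1 = [3, -3, 3] (multipliers 1, 1, 1), so the rows span a one-dimensional space.
O ≠ 0, hence rank(O) = 1.
rank(O) = 1 < n = 3, so the pair (A, C) is not completely observable.

1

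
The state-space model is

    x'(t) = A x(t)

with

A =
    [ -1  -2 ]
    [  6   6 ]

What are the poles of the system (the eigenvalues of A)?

det(sI - A) = s^2 - (tr A)s + det A, with tr A = (-1) + 6 = 5 and det A = (-1)·6 - (-2)·6 = -6 - (-12) = 6.
So p(s) = det(sI - A) = s^2 - 5s + 6.
Factor s^2 - 5s + 6: two numbers with sum 5 and product 6 are 3 and 2, so s^2 - 5s + 6 = (s - 3)(s - 2).
Hence p(s) = (s - 3) (s - 2), with roots 2, 3.
At least one eigenvalue has non-negative real part, so the system is not asymptotically stable.

2, 3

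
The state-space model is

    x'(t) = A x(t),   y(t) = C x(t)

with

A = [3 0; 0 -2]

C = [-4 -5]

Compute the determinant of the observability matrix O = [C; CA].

-100

CA = [[-12, 10]]
Observability matrix O = [C; CA] = [[-4, -5], [-12, 10]]
det(O) = (-4)·10 - (-5)·(-12) = -40 - 60 = -100
Since det(O) ≠ 0, rank(O) = 2 and the system is completely observable.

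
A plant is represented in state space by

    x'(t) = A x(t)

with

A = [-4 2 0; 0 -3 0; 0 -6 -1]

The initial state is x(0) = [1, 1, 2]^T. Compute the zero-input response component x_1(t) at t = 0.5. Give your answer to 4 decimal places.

det(sI - A) = s^3 - (tr A)s^2 + (M11 + M22 + M33)s - det A, where Mii is the 2×2 principal minor of A obtained by deleting row i and column i.
tr A = (-4) + (-3) + (-1) = -8; M11 = (-3)·(-1) - 0·(-6) = 3 - 0 = 3; M22 = (-4)·(-1) - 0·0 = 4 - 0 = 4; M33 = (-4)·(-3) - 2·0 = 12 - 0 = 12; sum of minors = 19.
det A = (-4)·((-3)·(-1) - 0·(-6)) - 2·(0·(-1) - 0·0) + 0·(0·(-6) - (-3)·0) = (-4)·3 - 2·0 + 0·0 = -12.
So p(s) = det(sI - A) = s^3 + 8s^2 + 19s + 12.
Rational-root test: any integer root divides 12. Testing small divisors, s = -1 works: p(-1) = -1 + 8 + (-19) + 12 = 0, so (s + 1) is a factor.
Dividing, p(s) = (s + 1)(s^2 + 7s + 12).
Factor s^2 + 7s + 12: two numbers with sum -7 and product 12 are -3 and -4, so s^2 + 7s + 12 = (s + 3)(s + 4).
Hence p(s) = (s + 1) (s + 3) (s + 4), with roots -4, -3, -1.
The eigenvalues -4, -3, -1 are distinct and real, so A is diagonalisable and x(t) = e^{At} x(0) = V diag(e^{λ_i t}) V^{-1} x(0), where the columns of V are the eigenvectors.
λ = -4: A - (-4)I = [[0, 2, 0], [0, 1, 0], [0, -6, 3]]. v must be orthogonal to every row; (row 1) × (row 3) = [6, 0, 0], so take v_1 = [1, 0, 0]^T.
λ = -3: A - (-3)I = [[-1, 2, 0], [0, 0, 0], [0, -6, 2]]. v must be orthogonal to every row; (row 1) × (row 3) = [4, 2, 6], so take v_2 = [2, 1, 3]^T.
λ = -1: A - (-1)I = [[-3, 2, 0], [0, -2, 0], [0, -6, 0]]. v must be orthogonal to every row; (row 1) × (row 2) = [0, 0, 6], so take v_3 = [0, 0, 1]^T.
V = [v_1 v_2 v_3] = [[1, 2, 0], [0, 1, 0], [0, 3, 1]] has det V = 1, so V^{-1} = adj(V)/det V = [[1, -2, 0], [0, 1, 0], [0, -3, 1]].
Modal coordinates z(0) = V^{-1} x(0): 1·1 + (-2)·1 + 0·2 = -1; 0·1 + 1·1 + 0·2 = 1; 0·1 + (-3)·1 + 1·2 = -1; so z(0) = [-1, 1, -1]^T.
x_1(t) = Σ_i (v_i)_1 · z_i(0) · e^{λ_i t} (row 1 of V times the modal terms).
x_1(0.5) = 1·(-1)·e^{-4·0.5} + 2·1·e^{-3·0.5} + 0·(-1)·e^{-1·0.5} = (-1)·0.135335 + 2·0.223130 + 0·0.606531 = 0.3109.

0.3109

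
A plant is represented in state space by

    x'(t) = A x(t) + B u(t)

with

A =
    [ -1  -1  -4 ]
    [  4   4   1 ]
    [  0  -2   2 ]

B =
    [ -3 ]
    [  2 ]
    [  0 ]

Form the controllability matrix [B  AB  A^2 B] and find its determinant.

AB = [[1], [-4], [-4]]
A^2B = [[19], [-16], [0]]
Controllability matrix C = [B  AB  A^2B] = [[-3, 1, 19], [2, -4, -16], [0, -4, 0]]
Expanding along the first row, det(C) = (-3)·((-4)·0 - (-16)·(-4)) - 1·(2·0 - (-16)·0) + 19·(2·(-4) - (-4)·0) = (-3)·(-64) - 1·0 + 19·(-8) = 40
Since det(C) ≠ 0, rank(C) = 3 and the system is completely controllable.

40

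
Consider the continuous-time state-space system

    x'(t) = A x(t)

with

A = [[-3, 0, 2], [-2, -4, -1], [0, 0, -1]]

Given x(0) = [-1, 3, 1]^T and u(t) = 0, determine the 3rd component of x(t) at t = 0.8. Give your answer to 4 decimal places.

det(sI - A) = s^3 - (tr A)s^2 + (M11 + M22 + M33)s - det A, where Mii is the 2×2 principal minor of A obtained by deleting row i and column i.
tr A = (-3) + (-4) + (-1) = -8; M11 = (-4)·(-1) - (-1)·0 = 4 - 0 = 4; M22 = (-3)·(-1) - 2·0 = 3 - 0 = 3; M33 = (-3)·(-4) - 0·(-2) = 12 - 0 = 12; sum of minors = 19.
det A = (-3)·((-4)·(-1) - (-1)·0) - 0·((-2)·(-1) - (-1)·0) + 2·((-2)·0 - (-4)·0) = (-3)·4 - 0·2 + 2·0 = -12.
So p(s) = det(sI - A) = s^3 + 8s^2 + 19s + 12.
Rational-root test: any integer root divides 12. Testing small divisors, s = -1 works: p(-1) = -1 + 8 + (-19) + 12 = 0, so (s + 1) is a factor.
Dividing, p(s) = (s + 1)(s^2 + 7s + 12).
Factor s^2 + 7s + 12: two numbers with sum -7 and product 12 are -3 and -4, so s^2 + 7s + 12 = (s + 3)(s + 4).
Hence p(s) = (s + 1) (s + 3) (s + 4), with roots -4, -3, -1.
The eigenvalues -4, -3, -1 are distinct and real, so A is diagonalisable and x(t) = e^{At} x(0) = V diag(e^{λ_i t}) V^{-1} x(0), where the columns of V are the eigenvectors.
λ = -4: A - (-4)I = [[1, 0, 2], [-2, 0, -1], [0, 0, 3]]. v must be orthogonal to every row; (row 1) × (row 2) = [0, -3, 0], so take v_1 = [0, 1, 0]^T.
λ = -3: A - (-3)I = [[0, 0, 2], [-2, -1, -1], [0, 0, 2]]. v must be orthogonal to every row; (row 1) × (row 2) = [2, -4, 0], so take v_2 = [-1, 2, 0]^T.
λ = -1: A - (-1)I = [[-2, 0, 2], [-2, -3, -1], [0, 0, 0]]. v must be orthogonal to every row; (row 1) × (row 2) = [6, -6, 6], so take v_3 = [1, -1, 1]^T.
V = [v_1 v_2 v_3] = [[0, -1, 1], [1, 2, -1], [0, 0, 1]] has det V = 1, so V^{-1} = adj(V)/det V = [[2, 1, -1], [-1, 0, 1], [0, 0, 1]].
Modal coordinates z(0) = V^{-1} x(0): 2·(-1) + 1·3 + (-1)·1 = 0; (-1)·(-1) + 0·3 + 1·1 = 2; 0·(-1) + 0·3 + 1·1 = 1; so z(0) = [0, 2, 1]^T.
x_3(t) = Σ_i (v_i)_3 · z_i(0) · e^{λ_i t} (row 3 of V times the modal terms).
x_3(0.8) = 0·0·e^{-4·0.8} + 0·2·e^{-3·0.8} + 1·1·e^{-1·0.8} = 0·0.040762 + 0·0.090718 + 1·0.449329 = 0.4493.

0.4493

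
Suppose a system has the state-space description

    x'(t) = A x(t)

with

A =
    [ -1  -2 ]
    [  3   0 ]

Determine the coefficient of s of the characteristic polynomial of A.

For a 2×2 matrix, det(sI - A) = s^2 - (tr A)s + det A.
tr A = -1, det A = 6.
So p(s) = s^2 + s + 6.
The coefficient of s is 1.

1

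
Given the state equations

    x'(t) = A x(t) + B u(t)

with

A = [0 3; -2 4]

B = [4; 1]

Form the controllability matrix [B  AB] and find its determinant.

-19

AB = [[3], [-4]]
Controllability matrix C = [B  AB] = [[4, 3], [1, -4]]
det(C) = 4·(-4) - 3·1 = -16 - 3 = -19
Since det(C) ≠ 0, rank(C) = 2 and the system is completely controllable.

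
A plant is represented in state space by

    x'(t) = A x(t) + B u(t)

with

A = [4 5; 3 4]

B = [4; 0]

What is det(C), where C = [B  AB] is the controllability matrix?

AB = [[16], [12]]
Controllability matrix C = [B  AB] = [[4, 16], [0, 12]]
det(C) = 4·12 - 16·0 = 48 - 0 = 48
Since det(C) ≠ 0, rank(C) = 2 and the system is completely controllable.

48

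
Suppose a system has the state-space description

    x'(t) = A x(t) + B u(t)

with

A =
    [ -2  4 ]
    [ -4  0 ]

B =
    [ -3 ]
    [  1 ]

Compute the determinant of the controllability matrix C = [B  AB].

AB = [[10], [12]]
Controllability matrix C = [B  AB] = [[-3, 10], [1, 12]]
det(C) = (-3)·12 - 10·1 = -36 - 10 = -46
Since det(C) ≠ 0, rank(C) = 2 and the system is completely controllable.

-46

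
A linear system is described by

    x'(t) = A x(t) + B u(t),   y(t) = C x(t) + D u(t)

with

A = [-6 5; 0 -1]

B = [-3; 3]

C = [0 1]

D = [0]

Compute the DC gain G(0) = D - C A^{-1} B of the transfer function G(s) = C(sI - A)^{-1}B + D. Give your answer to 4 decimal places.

G(0) = C(-A)^{-1}B + D = -C A^{-1} B + D.
det A = 6, so A^{-1} = (1/6)·adj(A) = [[-1/6, -5/6], [0, -1]]
A^{-1} B = [-2, -3]^T
C A^{-1} B = -3
G(0) = D - C A^{-1} B = 0 - (-3) = 3

3.0000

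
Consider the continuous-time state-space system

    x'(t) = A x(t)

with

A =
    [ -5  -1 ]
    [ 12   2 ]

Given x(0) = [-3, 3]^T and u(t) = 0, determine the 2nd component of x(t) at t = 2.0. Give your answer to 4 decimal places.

-2.7535

det(sI - A) = s^2 - (tr A)s + det A, with tr A = (-5) + 2 = -3 and det A = (-5)·2 - (-1)·12 = -10 - (-12) = 2.
So p(s) = det(sI - A) = s^2 + 3s + 2.
Factor s^2 + 3s + 2: two numbers with sum -3 and product 2 are -1 and -2, so s^2 + 3s + 2 = (s + 1)(s + 2).
Hence p(s) = (s + 1) (s + 2), with roots -2, -1.
The eigenvalues -2, -1 are distinct and real, so A is diagonalisable and x(t) = e^{At} x(0) = V diag(e^{λ_i t}) V^{-1} x(0), where the columns of V are the eigenvectors.
λ = -2: A - (-2)I = [[-3, -1], [12, 4]]. Row 1 gives (-3)·v1 + (-1)·v2 = 0, so take v_1 = [-1, 3]^T.
λ = -1: A - (-1)I = [[-4, -1], [12, 3]]. Row 1 gives (-4)·v1 + (-1)·v2 = 0, so take v_2 = [-1, 4]^T.
V = [v_1 v_2] = [[-1, -1], [3, 4]] has det V = -1, so V^{-1} = adj(V)/det V = [[-4, -1], [3, 1]].
Modal coordinates z(0) = V^{-1} x(0): (-4)·(-3) + (-1)·3 = 9; 3·(-3) + 1·3 = -6; so z(0) = [9, -6]^T.
x_2(t) = Σ_i (v_i)_2 · z_i(0) · e^{λ_i t} (row 2 of V times the modal terms).
x_2(2.0) = 3·9·e^{-2·2.0} + 4·(-6)·e^{-1·2.0} = 27·0.018316 + (-24)·0.135335 = -2.7535.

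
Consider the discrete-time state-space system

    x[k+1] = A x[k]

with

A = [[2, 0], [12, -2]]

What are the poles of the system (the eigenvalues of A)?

det(zI - A) = z^2 - (tr A)z + det A, with tr A = 2 + (-2) = 0 and det A = 2·(-2) - 0·12 = -4 - 0 = -4.
So p(z) = det(zI - A) = z^2 - 4.
Factor z^2 - 4: two numbers with sum 0 and product -4 are 2 and -2, so z^2 - 4 = (z - 2)(z + 2).
Hence p(z) = (z - 2) (z + 2), with roots -2, 2.

-2, 2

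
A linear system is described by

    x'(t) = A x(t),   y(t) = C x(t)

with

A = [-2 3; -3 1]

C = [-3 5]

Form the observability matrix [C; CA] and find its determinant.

57

CA = [[-9, -4]]
Observability matrix O = [C; CA] = [[-3, 5], [-9, -4]]
det(O) = (-3)·(-4) - 5·(-9) = 12 - (-45) = 57
Since det(O) ≠ 0, rank(O) = 2 and the system is completely observable.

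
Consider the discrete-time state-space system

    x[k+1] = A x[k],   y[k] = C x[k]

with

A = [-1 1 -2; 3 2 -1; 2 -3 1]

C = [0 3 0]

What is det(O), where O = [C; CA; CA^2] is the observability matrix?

CA = [[9, 6, -3]]
CA^2 = [[3, 30, -27]]
Observability matrix O = [C; CA; CA^2] = [[0, 3, 0], [9, 6, -3], [3, 30, -27]]
Expanding along the first row, det(O) = 0·(6·(-27) - (-3)·30) - 3·(9·(-27) - (-3)·3) + 0·(9·30 - 6·3) = 0·(-72) - 3·(-234) + 0·252 = 702
Since det(O) ≠ 0, rank(O) = 3 and the system is completely observable.

702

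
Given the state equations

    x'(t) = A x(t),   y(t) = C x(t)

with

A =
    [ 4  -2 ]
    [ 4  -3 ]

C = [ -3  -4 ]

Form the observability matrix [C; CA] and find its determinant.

-166

CA = [[-28, 18]]
Observability matrix O = [C; CA] = [[-3, -4], [-28, 18]]
det(O) = (-3)·18 - (-4)·(-28) = -54 - 112 = -166
Since det(O) ≠ 0, rank(O) = 2 and the system is completely observable.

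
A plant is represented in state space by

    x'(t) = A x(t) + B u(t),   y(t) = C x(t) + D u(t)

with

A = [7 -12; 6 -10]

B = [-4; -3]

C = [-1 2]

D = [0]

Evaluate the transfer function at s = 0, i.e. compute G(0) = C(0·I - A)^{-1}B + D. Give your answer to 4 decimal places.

-1.0000

G(0) = C(-A)^{-1}B + D = -C A^{-1} B + D.
det A = 2, so A^{-1} = (1/2)·adj(A) = [[-5, 6], [-3, 7/2]]
A^{-1} B = [2, 3/2]^T
C A^{-1} B = 1
G(0) = D - C A^{-1} B = 0 - (1) = -1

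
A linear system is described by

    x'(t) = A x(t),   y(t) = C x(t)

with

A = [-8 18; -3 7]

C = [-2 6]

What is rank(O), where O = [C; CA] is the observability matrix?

CA = [[-2, 6]]
Observability matrix O = [C; CA] = [[-2, 6], [-2, 6]]
Every row of O is a scalar multiple of row 1 = [-2, 6] (multipliers 1, 1), so the rows span a one-dimensional space.
O ≠ 0, hence rank(O) = 1.
rank(O) = 1 < n = 2, so the pair (A, C) is not completely observable.

1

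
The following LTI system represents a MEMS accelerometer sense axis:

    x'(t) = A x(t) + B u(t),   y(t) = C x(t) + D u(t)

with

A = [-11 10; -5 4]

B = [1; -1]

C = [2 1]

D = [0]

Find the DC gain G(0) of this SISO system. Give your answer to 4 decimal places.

-7.3333

G(0) = C(-A)^{-1}B + D = -C A^{-1} B + D.
det A = 6, so A^{-1} = (1/6)·adj(A) = [[2/3, -5/3], [5/6, -11/6]]
A^{-1} B = [7/3, 8/3]^T
C A^{-1} B = 22/3
G(0) = D - C A^{-1} B = 0 - (22/3) = -22/3 ≈ -7.3333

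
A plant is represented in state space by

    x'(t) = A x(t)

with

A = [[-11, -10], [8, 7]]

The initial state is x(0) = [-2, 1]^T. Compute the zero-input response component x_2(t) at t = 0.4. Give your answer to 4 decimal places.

det(sI - A) = s^2 - (tr A)s + det A, with tr A = (-11) + 7 = -4 and det A = (-11)·7 - (-10)·8 = -77 - (-80) = 3.
So p(s) = det(sI - A) = s^2 + 4s + 3.
Factor s^2 + 4s + 3: two numbers with sum -4 and product 3 are -1 and -3, so s^2 + 4s + 3 = (s + 1)(s + 3).
Hence p(s) = (s + 1) (s + 3), with roots -3, -1.
The eigenvalues -3, -1 are distinct and real, so A is diagonalisable and x(t) = e^{At} x(0) = V diag(e^{λ_i t}) V^{-1} x(0), where the columns of V are the eigenvectors.
λ = -3: A - (-3)I = [[-8, -10], [8, 10]]. Row 1 gives (-8)·v1 + (-10)·v2 = 0, so take v_1 = [-5, 4]^T.
λ = -1: A - (-1)I = [[-10, -10], [8, 8]]. Row 1 gives (-10)·v1 + (-10)·v2 = 0, so take v_2 = [1, -1]^T.
V = [v_1 v_2] = [[-5, 1], [4, -1]] has det V = 1, so V^{-1} = adj(V)/det V = [[-1, -1], [-4, -5]].
Modal coordinates z(0) = V^{-1} x(0): (-1)·(-2) + (-1)·1 = 1; (-4)·(-2) + (-5)·1 = 3; so z(0) = [1, 3]^T.
x_2(t) = Σ_i (v_i)_2 · z_i(0) · e^{λ_i t} (row 2 of V times the modal terms).
x_2(0.4) = 4·1·e^{-3·0.4} + (-1)·3·e^{-1·0.4} = 4·0.301194 + (-3)·0.670320 = -0.8062.

-0.8062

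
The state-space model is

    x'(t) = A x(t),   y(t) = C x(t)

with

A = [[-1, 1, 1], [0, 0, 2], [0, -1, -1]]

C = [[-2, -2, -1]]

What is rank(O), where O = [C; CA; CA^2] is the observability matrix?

CA = [[2, -1, -5]]
CA^2 = [[-2, 7, 5]]
Observability matrix O = [C; CA; CA^2] = [[-2, -2, -1], [2, -1, -5], [-2, 7, 5]]
det(O) = (-2)·((-1)·5 - (-5)·7) - (-2)·(2·5 - (-5)·(-2)) + (-1)·(2·7 - (-1)·(-2)) = (-2)·30 - (-2)·0 + (-1)·12 = -72 ≠ 0, so rank(O) = 3.
rank(O) = 3 = n, so the pair (A, C) is completely observable.

3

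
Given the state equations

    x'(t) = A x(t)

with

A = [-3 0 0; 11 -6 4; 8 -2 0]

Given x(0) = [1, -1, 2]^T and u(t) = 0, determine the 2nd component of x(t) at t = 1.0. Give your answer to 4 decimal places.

1.1834

det(sI - A) = s^3 - (tr A)s^2 + (M11 + M22 + M33)s - det A, where Mii is the 2×2 principal minor of A obtained by deleting row i and column i.
tr A = (-3) + (-6) + 0 = -9; M11 = (-6)·0 - 4·(-2) = 0 - (-8) = 8; M22 = (-3)·0 - 0·8 = 0 - 0 = 0; M33 = (-3)·(-6) - 0·11 = 18 - 0 = 18; sum of minors = 26.
det A = (-3)·((-6)·0 - 4·(-2)) - 0·(11·0 - 4·8) + 0·(11·(-2) - (-6)·8) = (-3)·8 - 0·(-32) + 0·26 = -24.
So p(s) = det(sI - A) = s^3 + 9s^2 + 26s + 24.
Rational-root test: any integer root divides 24. Testing small divisors, s = -2 works: p(-2) = -8 + 36 + (-52) + 24 = 0, so (s + 2) is a factor.
Dividing, p(s) = (s + 2)(s^2 + 7s + 12).
Factor s^2 + 7s + 12: two numbers with sum -7 and product 12 are -3 and -4, so s^2 + 7s + 12 = (s + 3)(s + 4).
Hence p(s) = (s + 2) (s + 3) (s + 4), with roots -4, -3, -2.
The eigenvalues -4, -3, -2 are distinct and real, so A is diagonalisable and x(t) = e^{At} x(0) = V diag(e^{λ_i t}) V^{-1} x(0), where the columns of V are the eigenvectors.
λ = -4: A - (-4)I = [[1, 0, 0], [11, -2, 4], [8, -2, 4]]. v must be orthogonal to every row; (row 1) × (row 2) = [0, -4, -2], so take v_1 = [0, 2, 1]^T.
λ = -3: A - (-3)I = [[0, 0, 0], [11, -3, 4], [8, -2, 3]]. v must be orthogonal to every row; (row 2) × (row 3) = [-1, -1, 2], so take v_2 = [1, 1, -2]^T.
λ = -2: A - (-2)I = [[-1, 0, 0], [11, -4, 4], [8, -2, 2]]. v must be orthogonal to every row; (row 1) × (row 2) = [0, 4, 4], so take v_3 = [0, 1, 1]^T.
V = [v_1 v_2 v_3] = [[0, 1, 0], [2, 1, 1], [1, -2, 1]] has det V = -1, so V^{-1} = adj(V)/det V = [[-3, 1, -1], [1, 0, 0], [5, -1, 2]].
Modal coordinates z(0) = V^{-1} x(0): (-3)·1 + 1·(-1) + (-1)·2 = -6; 1·1 + 0·(-1) + 0·2 = 1; 5·1 + (-1)·(-1) + 2·2 = 10; so z(0) = [-6, 1, 10]^T.
x_2(t) = Σ_i (v_i)_2 · z_i(0) · e^{λ_i t} (row 2 of V times the modal terms).
x_2(1.0) = 2·(-6)·e^{-4·1.0} + 1·1·e^{-3·1.0} + 1·10·e^{-2·1.0} = (-12)·0.01831564 + 1·0.04978707 + 10·0.13533528 = 1.1834.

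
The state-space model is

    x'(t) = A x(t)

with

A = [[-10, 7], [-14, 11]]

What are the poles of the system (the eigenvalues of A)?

det(sI - A) = s^2 - (tr A)s + det A, with tr A = (-10) + 11 = 1 and det A = (-10)·11 - 7·(-14) = -110 - (-98) = -12.
So p(s) = det(sI - A) = s^2 - s - 12.
Factor s^2 - s - 12: two numbers with sum 1 and product -12 are 4 and -3, so s^2 - s - 12 = (s - 4)(s + 3).
Hence p(s) = (s - 4) (s + 3), with roots -3, 4.
At least one eigenvalue has non-negative real part, so the system is not asymptotically stable.

-3, 4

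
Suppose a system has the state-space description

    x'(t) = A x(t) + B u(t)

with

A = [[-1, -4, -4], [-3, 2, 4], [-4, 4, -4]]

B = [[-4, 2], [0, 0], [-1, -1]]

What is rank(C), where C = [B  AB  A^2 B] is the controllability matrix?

3

AB = [[8, 2], [8, -10], [20, -4]]
A^2B = [[-120, 54], [72, -42], [-80, -32]]
Controllability matrix C = [B  AB  A^2B] = [[-4, 2, 8, 2, -120, 54], [0, 0, 8, -10, 72, -42], [-1, -1, 20, -4, -80, -32]]
Take the 3×3 submatrix of C formed by columns 1, 2, 3: [[-4, 2, 8], [0, 0, 8], [-1, -1, 20]]. Its determinant is (-4)·(0·20 - 8·(-1)) - 2·(0·20 - 8·(-1)) + 8·(0·(-1) - 0·(-1)) = (-4)·8 - 2·8 + 8·0 = -48 ≠ 0.
So rank(C) ≥ 3; since C has 3 rows, rank(C) = 3.
rank(C) = 3 = n, so the pair (A, B) is completely controllable.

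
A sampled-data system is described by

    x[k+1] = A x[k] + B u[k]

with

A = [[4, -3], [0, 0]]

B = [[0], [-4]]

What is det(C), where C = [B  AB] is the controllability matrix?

AB = [[12], [0]]
Controllability matrix C = [B  AB] = [[0, 12], [-4, 0]]
det(C) = 0·0 - 12·(-4) = 0 - (-48) = 48
Since det(C) ≠ 0, rank(C) = 2 and the system is completely controllable.

48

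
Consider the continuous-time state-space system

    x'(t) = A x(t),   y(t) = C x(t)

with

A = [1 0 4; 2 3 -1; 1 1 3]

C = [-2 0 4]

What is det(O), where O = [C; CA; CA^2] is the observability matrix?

CA = [[2, 4, 4]]
CA^2 = [[14, 16, 16]]
Observability matrix O = [C; CA; CA^2] = [[-2, 0, 4], [2, 4, 4], [14, 16, 16]]
Expanding along the first row, det(O) = (-2)·(4·16 - 4·16) - 0·(2·16 - 4·14) + 4·(2·16 - 4·14) = (-2)·0 - 0·(-24) + 4·(-24) = -96
Since det(O) ≠ 0, rank(O) = 3 and the system is completely observable.

-96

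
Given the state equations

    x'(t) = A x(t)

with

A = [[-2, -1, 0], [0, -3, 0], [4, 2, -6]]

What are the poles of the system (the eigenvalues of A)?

det(sI - A) = s^3 - (tr A)s^2 + (M11 + M22 + M33)s - det A, where Mii is the 2×2 principal minor of A obtained by deleting row i and column i.
tr A = (-2) + (-3) + (-6) = -11; M11 = (-3)·(-6) - 0·2 = 18 - 0 = 18; M22 = (-2)·(-6) - 0·4 = 12 - 0 = 12; M33 = (-2)·(-3) - (-1)·0 = 6 - 0 = 6; sum of minors = 36.
det A = (-2)·((-3)·(-6) - 0·2) - (-1)·(0·(-6) - 0·4) + 0·(0·2 - (-3)·4) = (-2)·18 - (-1)·0 + 0·12 = -36.
So p(s) = det(sI - A) = s^3 + 11s^2 + 36s + 36.
Rational-root test: any integer root divides 36. Testing small divisors, s = -2 works: p(-2) = -8 + 44 + (-72) + 36 = 0, so (s + 2) is a factor.
Dividing, p(s) = (s + 2)(s^2 + 9s + 18).
Factor s^2 + 9s + 18: two numbers with sum -9 and product 18 are -3 and -6, so s^2 + 9s + 18 = (s + 3)(s + 6).
Hence p(s) = (s + 2) (s + 3) (s + 6), with roots -6, -3, -2.
All eigenvalues have negative real part, so the system is asymptotically stable.

-6, -3, -2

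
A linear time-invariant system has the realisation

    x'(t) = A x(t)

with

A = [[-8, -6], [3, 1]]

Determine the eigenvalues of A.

-5, -2

det(sI - A) = s^2 - (tr A)s + det A, with tr A = (-8) + 1 = -7 and det A = (-8)·1 - (-6)·3 = -8 - (-18) = 10.
So p(s) = det(sI - A) = s^2 + 7s + 10.
Factor s^2 + 7s + 10: two numbers with sum -7 and product 10 are -2 and -5, so s^2 + 7s + 10 = (s + 2)(s + 5).
Hence p(s) = (s + 2) (s + 5), with roots -5, -2.
All eigenvalues have negative real part, so the system is asymptotically stable.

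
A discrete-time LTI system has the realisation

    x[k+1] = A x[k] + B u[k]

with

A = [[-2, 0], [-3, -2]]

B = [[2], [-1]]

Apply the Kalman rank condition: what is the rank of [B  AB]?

AB = [[-4], [-4]]
Controllability matrix C = [B  AB] = [[2, -4], [-1, -4]]
det(C) = 2·(-4) - (-4)·(-1) = -8 - 4 = -12 ≠ 0, so rank(C) = 2.
rank(C) = 2 = n, so the pair (A, B) is completely controllable.

2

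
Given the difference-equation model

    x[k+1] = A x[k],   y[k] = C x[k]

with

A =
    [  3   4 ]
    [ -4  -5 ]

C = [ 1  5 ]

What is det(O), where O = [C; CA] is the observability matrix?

64

CA = [[-17, -21]]
Observability matrix O = [C; CA] = [[1, 5], [-17, -21]]
det(O) = 1·(-21) - 5·(-17) = -21 - (-85) = 64
Since det(O) ≠ 0, rank(O) = 2 and the system is completely observable.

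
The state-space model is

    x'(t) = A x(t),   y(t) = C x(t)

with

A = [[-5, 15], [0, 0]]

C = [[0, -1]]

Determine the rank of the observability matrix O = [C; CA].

1

CA = [[0, 0]]
Observability matrix O = [C; CA] = [[0, -1], [0, 0]]
Every row of O is a scalar multiple of row 1 = [0, -1] (multipliers 1, 0), so the rows span a one-dimensional space.
O ≠ 0, hence rank(O) = 1.
rank(O) = 1 < n = 2, so the pair (A, C) is not completely observable.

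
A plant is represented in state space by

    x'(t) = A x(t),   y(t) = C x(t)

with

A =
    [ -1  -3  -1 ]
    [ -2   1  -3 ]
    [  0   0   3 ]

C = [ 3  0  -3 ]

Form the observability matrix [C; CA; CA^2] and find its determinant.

CA = [[-3, -9, -12]]
CA^2 = [[21, 0, -6]]
Observability matrix O = [C; CA; CA^2] = [[3, 0, -3], [-3, -9, -12], [21, 0, -6]]
Expanding along the first row, det(O) = 3·((-9)·(-6) - (-12)·0) - 0·((-3)·(-6) - (-12)·21) + (-3)·((-3)·0 - (-9)·21) = 3·54 - 0·270 + (-3)·189 = -405
Since det(O) ≠ 0, rank(O) = 3 and the system is completely observable.

-405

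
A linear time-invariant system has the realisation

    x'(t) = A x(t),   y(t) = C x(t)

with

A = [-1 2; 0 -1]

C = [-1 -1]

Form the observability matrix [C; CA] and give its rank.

2

CA = [[1, -1]]
Observability matrix O = [C; CA] = [[-1, -1], [1, -1]]
det(O) = (-1)·(-1) - (-1)·1 = 1 - (-1) = 2 ≠ 0, so rank(O) = 2.
rank(O) = 2 = n, so the pair (A, C) is completely observable.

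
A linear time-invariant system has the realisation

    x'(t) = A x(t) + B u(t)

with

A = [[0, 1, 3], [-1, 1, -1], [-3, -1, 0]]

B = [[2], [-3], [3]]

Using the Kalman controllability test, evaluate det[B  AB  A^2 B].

-845

AB = [[6], [-8], [-3]]
A^2B = [[-17], [-11], [-10]]
Controllability matrix C = [B  AB  A^2B] = [[2, 6, -17], [-3, -8, -11], [3, -3, -10]]
Expanding along the first row, det(C) = 2·((-8)·(-10) - (-11)·(-3)) - 6·((-3)·(-10) - (-11)·3) + (-17)·((-3)·(-3) - (-8)·3) = 2·47 - 6·63 + (-17)·33 = -845
Since det(C) ≠ 0, rank(C) = 3 and the system is completely controllable.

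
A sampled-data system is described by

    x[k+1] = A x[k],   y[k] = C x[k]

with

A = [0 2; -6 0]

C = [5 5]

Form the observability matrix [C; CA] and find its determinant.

CA = [[-30, 10]]
Observability matrix O = [C; CA] = [[5, 5], [-30, 10]]
det(O) = 5·10 - 5·(-30) = 50 - (-150) = 200
Since det(O) ≠ 0, rank(O) = 2 and the system is completely observable.

200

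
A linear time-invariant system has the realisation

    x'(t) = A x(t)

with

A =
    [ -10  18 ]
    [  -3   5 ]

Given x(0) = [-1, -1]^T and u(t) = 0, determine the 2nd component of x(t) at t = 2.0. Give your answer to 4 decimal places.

-0.2703

det(sI - A) = s^2 - (tr A)s + det A, with tr A = (-10) + 5 = -5 and det A = (-10)·5 - 18·(-3) = -50 - (-54) = 4.
So p(s) = det(sI - A) = s^2 + 5s + 4.
Factor s^2 + 5s + 4: two numbers with sum -5 and product 4 are -1 and -4, so s^2 + 5s + 4 = (s + 1)(s + 4).
Hence p(s) = (s + 1) (s + 4), with roots -4, -1.
The eigenvalues -4, -1 are distinct and real, so A is diagonalisable and x(t) = e^{At} x(0) = V diag(e^{λ_i t}) V^{-1} x(0), where the columns of V are the eigenvectors.
λ = -4: A - (-4)I = [[-6, 18], [-3, 9]]. Row 1 gives (-6)·v1 + 18·v2 = 0, so take v_1 = [-3, -1]^T.
λ = -1: A - (-1)I = [[-9, 18], [-3, 6]]. Row 1 gives (-9)·v1 + 18·v2 = 0, so take v_2 = [-2, -1]^T.
V = [v_1 v_2] = [[-3, -2], [-1, -1]] has det V = 1, so V^{-1} = adj(V)/det V = [[-1, 2], [1, -3]].
Modal coordinates z(0) = V^{-1} x(0): (-1)·(-1) + 2·(-1) = -1; 1·(-1) + (-3)·(-1) = 2; so z(0) = [-1, 2]^T.
x_2(t) = Σ_i (v_i)_2 · z_i(0) · e^{λ_i t} (row 2 of V times the modal terms).
x_2(2.0) = (-1)·(-1)·e^{-4·2.0} + (-1)·2·e^{-1·2.0} = 1·0.000335 + (-2)·0.135335 = -0.2703.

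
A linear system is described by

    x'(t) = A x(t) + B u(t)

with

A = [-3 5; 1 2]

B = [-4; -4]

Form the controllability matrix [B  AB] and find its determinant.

AB = [[-8], [-12]]
Controllability matrix C = [B  AB] = [[-4, -8], [-4, -12]]
det(C) = (-4)·(-12) - (-8)·(-4) = 48 - 32 = 16
Since det(C) ≠ 0, rank(C) = 2 and the system is completely controllable.

16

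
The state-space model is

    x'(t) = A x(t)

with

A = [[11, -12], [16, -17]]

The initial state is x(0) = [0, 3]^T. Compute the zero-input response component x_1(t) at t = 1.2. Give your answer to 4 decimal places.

det(sI - A) = s^2 - (tr A)s + det A, with tr A = 11 + (-17) = -6 and det A = 11·(-17) - (-12)·16 = -187 - (-192) = 5.
So p(s) = det(sI - A) = s^2 + 6s + 5.
Factor s^2 + 6s + 5: two numbers with sum -6 and product 5 are -1 and -5, so s^2 + 6s + 5 = (s + 1)(s + 5).
Hence p(s) = (s + 1) (s + 5), with roots -5, -1.
The eigenvalues -5, -1 are distinct and real, so A is diagonalisable and x(t) = e^{At} x(0) = V diag(e^{λ_i t}) V^{-1} x(0), where the columns of V are the eigenvectors.
λ = -5: A - (-5)I = [[16, -12], [16, -12]]. Row 1 gives 16·v1 + (-12)·v2 = 0, so take v_1 = [3, 4]^T.
λ = -1: A - (-1)I = [[12, -12], [16, -16]]. Row 1 gives 12·v1 + (-12)·v2 = 0, so take v_2 = [-1, -1]^T.
V = [v_1 v_2] = [[3, -1], [4, -1]] has det V = 1, so V^{-1} = adj(V)/det V = [[-1, 1], [-4, 3]].
Modal coordinates z(0) = V^{-1} x(0): (-1)·0 + 1·3 = 3; (-4)·0 + 3·3 = 9; so z(0) = [3, 9]^T.
x_1(t) = Σ_i (v_i)_1 · z_i(0) · e^{λ_i t} (row 1 of V times the modal terms).
x_1(1.2) = 3·3·e^{-5·1.2} + (-1)·9·e^{-1·1.2} = 9·0.002479 + (-9)·0.301194 = -2.6884.

-2.6884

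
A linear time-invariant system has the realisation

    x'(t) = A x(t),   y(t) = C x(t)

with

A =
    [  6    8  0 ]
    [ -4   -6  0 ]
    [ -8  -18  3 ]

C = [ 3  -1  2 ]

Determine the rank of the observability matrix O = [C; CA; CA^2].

CA = [[6, -6, 6]]
CA^2 = [[12, -24, 18]]
Observability matrix O = [C; CA; CA^2] = [[3, -1, 2], [6, -6, 6], [12, -24, 18]]
The columns c1, c2, c3 of O are linearly dependent: -c1 + c2 + 2·c3 = 0 (check each entry), so rank(O) ≤ 2.
The 2×2 minor from rows 1, 2, columns 1, 2 is 3·(-6) - (-1)·6 = -18 - (-6) = -12 ≠ 0, so rank(O) = 2.
rank(O) = 2 < n = 3, so the pair (A, C) is not completely observable.

2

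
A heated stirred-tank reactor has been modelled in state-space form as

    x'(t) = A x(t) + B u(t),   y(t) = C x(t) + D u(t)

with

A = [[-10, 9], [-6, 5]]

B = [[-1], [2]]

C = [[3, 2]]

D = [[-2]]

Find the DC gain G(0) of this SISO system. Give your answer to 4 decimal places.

G(0) = C(-A)^{-1}B + D = -C A^{-1} B + D.
det A = 4, so A^{-1} = (1/4)·adj(A) = [[5/4, -9/4], [3/2, -5/2]]
A^{-1} B = [-23/4, -13/2]^T
C A^{-1} B = -121/4
G(0) = D - C A^{-1} B = -2 - (-121/4) = 113/4 ≈ 28.2500

28.2500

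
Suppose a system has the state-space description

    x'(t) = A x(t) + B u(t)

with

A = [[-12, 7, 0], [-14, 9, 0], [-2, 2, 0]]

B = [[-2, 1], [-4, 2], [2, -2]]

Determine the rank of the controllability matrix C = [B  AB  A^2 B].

2

AB = [[-4, 2], [-8, 4], [-4, 2]]
A^2B = [[-8, 4], [-16, 8], [-8, 4]]
Controllability matrix C = [B  AB  A^2B] = [[-2, 1, -4, 2, -8, 4], [-4, 2, -8, 4, -16, 8], [2, -2, -4, 2, -8, 4]]
The rows r1, r2, r3 of C are linearly dependent: -2·r1 + r2 = 0 (check each entry), so rank(C) ≤ 2.
The 2×2 minor from rows 1, 3, columns 1, 2 is (-2)·(-2) - 1·2 = 4 - 2 = 2 ≠ 0, so rank(C) = 2.
rank(C) = 2 < n = 3, so the pair (A, B) is not completely controllable.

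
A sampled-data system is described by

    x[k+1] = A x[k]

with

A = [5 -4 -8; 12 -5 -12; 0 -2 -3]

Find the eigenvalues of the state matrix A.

det(zI - A) = z^3 - (tr A)z^2 + (M11 + M22 + M33)z - det A, where Mii is the 2×2 principal minor of A obtained by deleting row i and column i.
tr A = 5 + (-5) + (-3) = -3; M11 = (-5)·(-3) - (-12)·(-2) = 15 - 24 = -9; M22 = 5·(-3) - (-8)·0 = -15 - 0 = -15; M33 = 5·(-5) - (-4)·12 = -25 - (-48) = 23; sum of minors = -1.
det A = 5·((-5)·(-3) - (-12)·(-2)) - (-4)·(12·(-3) - (-12)·0) + (-8)·(12·(-2) - (-5)·0) = 5·(-9) - (-4)·(-36) + (-8)·(-24) = 3.
So p(z) = det(zI - A) = z^3 + 3z^2 - z - 3.
Rational-root test: any integer root divides -3. Testing small divisors, z = -1 works: p(-1) = -1 + 3 + 1 + (-3) = 0, so (z + 1) is a factor.
Dividing, p(z) = (z + 1)(z^2 + 2z - 3).
Factor z^2 + 2z - 3: two numbers with sum -2 and product -3 are 1 and -3, so z^2 + 2z - 3 = (z - 1)(z + 3).
Hence p(z) = (z - 1) (z + 1) (z + 3), with roots -3, -1, 1.

-3, -1, 1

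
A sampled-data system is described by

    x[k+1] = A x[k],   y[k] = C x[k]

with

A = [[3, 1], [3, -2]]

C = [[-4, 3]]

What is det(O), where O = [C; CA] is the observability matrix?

CA = [[-3, -10]]
Observability matrix O = [C; CA] = [[-4, 3], [-3, -10]]
det(O) = (-4)·(-10) - 3·(-3) = 40 - (-9) = 49
Since det(O) ≠ 0, rank(O) = 2 and the system is completely observable.

49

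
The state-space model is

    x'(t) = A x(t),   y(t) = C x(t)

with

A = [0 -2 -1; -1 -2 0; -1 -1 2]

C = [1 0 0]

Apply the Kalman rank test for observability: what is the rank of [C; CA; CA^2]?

CA = [[0, -2, -1]]
CA^2 = [[3, 5, -2]]
Observability matrix O = [C; CA; CA^2] = [[1, 0, 0], [0, -2, -1], [3, 5, -2]]
det(O) = 1·((-2)·(-2) - (-1)·5) - 0·(0·(-2) - (-1)·3) + 0·(0·5 - (-2)·3) = 1·9 - 0·3 + 0·6 = 9 ≠ 0, so rank(O) = 3.
rank(O) = 3 = n, so the pair (A, C) is completely observable.

3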